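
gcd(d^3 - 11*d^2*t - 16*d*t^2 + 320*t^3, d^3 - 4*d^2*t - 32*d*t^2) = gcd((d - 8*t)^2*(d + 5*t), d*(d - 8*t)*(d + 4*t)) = -d + 8*t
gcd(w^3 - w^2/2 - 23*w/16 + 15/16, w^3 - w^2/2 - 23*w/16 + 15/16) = w^3 - w^2/2 - 23*w/16 + 15/16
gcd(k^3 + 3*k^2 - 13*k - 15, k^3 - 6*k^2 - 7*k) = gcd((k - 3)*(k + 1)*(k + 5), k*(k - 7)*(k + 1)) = k + 1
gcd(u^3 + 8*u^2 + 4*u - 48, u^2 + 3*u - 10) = u - 2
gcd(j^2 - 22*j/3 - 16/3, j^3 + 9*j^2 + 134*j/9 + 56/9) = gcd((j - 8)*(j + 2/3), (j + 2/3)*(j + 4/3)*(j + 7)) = j + 2/3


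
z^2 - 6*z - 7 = (z - 7)*(z + 1)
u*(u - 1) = u^2 - u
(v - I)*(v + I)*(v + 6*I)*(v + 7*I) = v^4 + 13*I*v^3 - 41*v^2 + 13*I*v - 42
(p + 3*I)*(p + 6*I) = p^2 + 9*I*p - 18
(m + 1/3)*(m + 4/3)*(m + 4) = m^3 + 17*m^2/3 + 64*m/9 + 16/9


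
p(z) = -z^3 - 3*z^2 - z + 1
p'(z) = -3*z^2 - 6*z - 1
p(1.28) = -7.29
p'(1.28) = -13.60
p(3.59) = -87.52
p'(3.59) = -61.20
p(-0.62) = 0.71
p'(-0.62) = 1.57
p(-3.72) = 14.68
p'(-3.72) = -20.20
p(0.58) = -0.78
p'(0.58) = -5.49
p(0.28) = 0.46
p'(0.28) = -2.92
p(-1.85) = -1.09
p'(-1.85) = -0.17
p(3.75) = -97.67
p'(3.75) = -65.69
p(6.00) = -329.00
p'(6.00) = -145.00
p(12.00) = -2171.00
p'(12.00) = -505.00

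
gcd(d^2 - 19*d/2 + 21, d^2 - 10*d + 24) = d - 6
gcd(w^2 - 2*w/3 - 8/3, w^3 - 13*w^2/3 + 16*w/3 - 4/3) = w - 2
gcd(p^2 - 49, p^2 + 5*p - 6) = 1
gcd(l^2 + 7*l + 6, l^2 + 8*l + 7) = l + 1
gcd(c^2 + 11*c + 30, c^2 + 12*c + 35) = c + 5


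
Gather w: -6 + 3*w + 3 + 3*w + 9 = 6*w + 6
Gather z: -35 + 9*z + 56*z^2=56*z^2 + 9*z - 35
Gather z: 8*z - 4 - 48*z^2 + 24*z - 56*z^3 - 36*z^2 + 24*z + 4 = -56*z^3 - 84*z^2 + 56*z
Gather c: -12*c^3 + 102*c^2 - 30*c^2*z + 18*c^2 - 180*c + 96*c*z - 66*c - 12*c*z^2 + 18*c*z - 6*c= -12*c^3 + c^2*(120 - 30*z) + c*(-12*z^2 + 114*z - 252)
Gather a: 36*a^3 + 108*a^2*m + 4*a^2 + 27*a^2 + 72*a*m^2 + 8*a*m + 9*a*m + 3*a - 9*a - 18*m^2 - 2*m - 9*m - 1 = 36*a^3 + a^2*(108*m + 31) + a*(72*m^2 + 17*m - 6) - 18*m^2 - 11*m - 1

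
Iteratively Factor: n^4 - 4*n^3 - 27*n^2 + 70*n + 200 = (n - 5)*(n^3 + n^2 - 22*n - 40) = (n - 5)*(n + 2)*(n^2 - n - 20) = (n - 5)^2*(n + 2)*(n + 4)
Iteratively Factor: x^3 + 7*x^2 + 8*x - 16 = (x - 1)*(x^2 + 8*x + 16) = (x - 1)*(x + 4)*(x + 4)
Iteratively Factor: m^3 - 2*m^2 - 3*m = (m)*(m^2 - 2*m - 3) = m*(m - 3)*(m + 1)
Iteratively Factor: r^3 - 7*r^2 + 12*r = (r - 3)*(r^2 - 4*r) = (r - 4)*(r - 3)*(r)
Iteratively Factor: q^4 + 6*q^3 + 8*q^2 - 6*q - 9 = (q + 3)*(q^3 + 3*q^2 - q - 3) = (q + 1)*(q + 3)*(q^2 + 2*q - 3) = (q + 1)*(q + 3)^2*(q - 1)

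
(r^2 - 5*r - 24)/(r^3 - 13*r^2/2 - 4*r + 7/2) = 2*(r^2 - 5*r - 24)/(2*r^3 - 13*r^2 - 8*r + 7)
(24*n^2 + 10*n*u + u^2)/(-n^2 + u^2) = (24*n^2 + 10*n*u + u^2)/(-n^2 + u^2)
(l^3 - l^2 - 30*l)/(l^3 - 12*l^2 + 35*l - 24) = l*(l^2 - l - 30)/(l^3 - 12*l^2 + 35*l - 24)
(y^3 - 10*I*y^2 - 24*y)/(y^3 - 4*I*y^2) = (y - 6*I)/y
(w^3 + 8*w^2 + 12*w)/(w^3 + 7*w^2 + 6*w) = (w + 2)/(w + 1)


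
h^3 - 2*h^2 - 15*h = h*(h - 5)*(h + 3)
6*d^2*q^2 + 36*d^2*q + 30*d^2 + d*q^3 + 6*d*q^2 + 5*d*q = (6*d + q)*(q + 5)*(d*q + d)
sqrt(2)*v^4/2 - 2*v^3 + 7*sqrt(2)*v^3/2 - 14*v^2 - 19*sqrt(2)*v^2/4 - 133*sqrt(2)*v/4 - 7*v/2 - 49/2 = (v + 7)*(v - 7*sqrt(2)/2)*(v + sqrt(2)/2)*(sqrt(2)*v/2 + 1)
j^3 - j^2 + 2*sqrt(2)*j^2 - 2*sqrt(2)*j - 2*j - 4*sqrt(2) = (j - 2)*(j + 1)*(j + 2*sqrt(2))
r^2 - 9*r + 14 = (r - 7)*(r - 2)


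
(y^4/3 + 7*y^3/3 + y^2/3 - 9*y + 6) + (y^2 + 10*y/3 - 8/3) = y^4/3 + 7*y^3/3 + 4*y^2/3 - 17*y/3 + 10/3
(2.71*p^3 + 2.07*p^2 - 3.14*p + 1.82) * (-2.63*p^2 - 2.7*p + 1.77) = -7.1273*p^5 - 12.7611*p^4 + 7.4659*p^3 + 7.3553*p^2 - 10.4718*p + 3.2214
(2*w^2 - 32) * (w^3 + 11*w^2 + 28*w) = 2*w^5 + 22*w^4 + 24*w^3 - 352*w^2 - 896*w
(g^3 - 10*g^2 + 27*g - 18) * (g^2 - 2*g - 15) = g^5 - 12*g^4 + 32*g^3 + 78*g^2 - 369*g + 270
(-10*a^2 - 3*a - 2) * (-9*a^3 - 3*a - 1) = 90*a^5 + 27*a^4 + 48*a^3 + 19*a^2 + 9*a + 2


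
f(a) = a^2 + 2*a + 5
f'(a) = 2*a + 2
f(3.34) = 22.84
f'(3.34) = 8.68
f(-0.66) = 4.12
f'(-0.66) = 0.68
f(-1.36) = 4.13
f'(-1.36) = -0.72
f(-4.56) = 16.67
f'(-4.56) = -7.12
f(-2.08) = 5.17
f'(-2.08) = -2.16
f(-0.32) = 4.46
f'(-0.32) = 1.36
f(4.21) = 31.14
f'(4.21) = 10.42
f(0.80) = 7.24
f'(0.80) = 3.60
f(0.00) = 5.00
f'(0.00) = 2.00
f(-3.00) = 8.00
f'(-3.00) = -4.00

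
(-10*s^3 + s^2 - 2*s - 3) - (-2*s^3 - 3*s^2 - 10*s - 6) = -8*s^3 + 4*s^2 + 8*s + 3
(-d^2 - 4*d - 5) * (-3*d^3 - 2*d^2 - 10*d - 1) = 3*d^5 + 14*d^4 + 33*d^3 + 51*d^2 + 54*d + 5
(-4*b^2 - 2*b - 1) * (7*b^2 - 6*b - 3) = -28*b^4 + 10*b^3 + 17*b^2 + 12*b + 3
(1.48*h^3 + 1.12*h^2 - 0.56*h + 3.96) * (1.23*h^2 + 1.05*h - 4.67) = 1.8204*h^5 + 2.9316*h^4 - 6.4244*h^3 - 0.9476*h^2 + 6.7732*h - 18.4932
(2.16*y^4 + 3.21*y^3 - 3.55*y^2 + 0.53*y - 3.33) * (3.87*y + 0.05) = 8.3592*y^5 + 12.5307*y^4 - 13.578*y^3 + 1.8736*y^2 - 12.8606*y - 0.1665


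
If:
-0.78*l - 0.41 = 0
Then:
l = -0.53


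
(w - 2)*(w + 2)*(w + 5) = w^3 + 5*w^2 - 4*w - 20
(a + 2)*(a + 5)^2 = a^3 + 12*a^2 + 45*a + 50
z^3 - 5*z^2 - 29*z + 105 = (z - 7)*(z - 3)*(z + 5)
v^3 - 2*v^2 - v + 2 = (v - 2)*(v - 1)*(v + 1)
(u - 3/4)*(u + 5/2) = u^2 + 7*u/4 - 15/8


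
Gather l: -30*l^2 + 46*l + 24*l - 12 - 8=-30*l^2 + 70*l - 20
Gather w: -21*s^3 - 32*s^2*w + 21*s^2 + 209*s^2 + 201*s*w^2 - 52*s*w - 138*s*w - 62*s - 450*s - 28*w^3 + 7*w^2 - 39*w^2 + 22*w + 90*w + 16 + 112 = -21*s^3 + 230*s^2 - 512*s - 28*w^3 + w^2*(201*s - 32) + w*(-32*s^2 - 190*s + 112) + 128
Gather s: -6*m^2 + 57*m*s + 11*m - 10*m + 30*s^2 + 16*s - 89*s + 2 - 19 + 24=-6*m^2 + m + 30*s^2 + s*(57*m - 73) + 7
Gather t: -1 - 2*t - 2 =-2*t - 3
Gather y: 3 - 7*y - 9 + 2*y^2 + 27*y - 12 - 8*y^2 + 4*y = -6*y^2 + 24*y - 18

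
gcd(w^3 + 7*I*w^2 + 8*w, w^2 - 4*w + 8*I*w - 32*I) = w + 8*I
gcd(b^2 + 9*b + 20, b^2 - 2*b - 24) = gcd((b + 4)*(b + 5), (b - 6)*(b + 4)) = b + 4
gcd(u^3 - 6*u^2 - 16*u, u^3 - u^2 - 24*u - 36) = u + 2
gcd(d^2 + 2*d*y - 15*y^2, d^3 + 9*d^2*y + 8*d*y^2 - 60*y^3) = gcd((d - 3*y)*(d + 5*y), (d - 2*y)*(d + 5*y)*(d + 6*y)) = d + 5*y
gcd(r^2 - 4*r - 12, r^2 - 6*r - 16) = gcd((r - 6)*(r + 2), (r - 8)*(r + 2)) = r + 2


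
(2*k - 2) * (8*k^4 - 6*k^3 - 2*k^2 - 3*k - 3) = 16*k^5 - 28*k^4 + 8*k^3 - 2*k^2 + 6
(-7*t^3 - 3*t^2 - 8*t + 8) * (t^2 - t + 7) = -7*t^5 + 4*t^4 - 54*t^3 - 5*t^2 - 64*t + 56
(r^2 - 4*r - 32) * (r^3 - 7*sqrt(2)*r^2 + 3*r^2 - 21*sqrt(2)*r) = r^5 - 7*sqrt(2)*r^4 - r^4 - 44*r^3 + 7*sqrt(2)*r^3 - 96*r^2 + 308*sqrt(2)*r^2 + 672*sqrt(2)*r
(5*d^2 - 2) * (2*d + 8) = 10*d^3 + 40*d^2 - 4*d - 16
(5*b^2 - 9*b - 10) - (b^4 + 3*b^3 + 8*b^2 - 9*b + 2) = -b^4 - 3*b^3 - 3*b^2 - 12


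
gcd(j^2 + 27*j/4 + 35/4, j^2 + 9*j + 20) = j + 5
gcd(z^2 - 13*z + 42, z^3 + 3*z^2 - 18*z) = 1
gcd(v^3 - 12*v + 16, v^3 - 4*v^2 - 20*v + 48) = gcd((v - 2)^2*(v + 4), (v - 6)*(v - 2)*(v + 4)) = v^2 + 2*v - 8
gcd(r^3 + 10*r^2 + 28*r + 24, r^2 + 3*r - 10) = 1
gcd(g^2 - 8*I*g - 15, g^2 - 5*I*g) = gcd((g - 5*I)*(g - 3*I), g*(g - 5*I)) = g - 5*I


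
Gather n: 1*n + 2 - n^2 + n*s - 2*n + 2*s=-n^2 + n*(s - 1) + 2*s + 2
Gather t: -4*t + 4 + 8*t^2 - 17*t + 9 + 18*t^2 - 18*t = 26*t^2 - 39*t + 13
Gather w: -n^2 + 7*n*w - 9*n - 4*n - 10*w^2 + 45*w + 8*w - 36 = -n^2 - 13*n - 10*w^2 + w*(7*n + 53) - 36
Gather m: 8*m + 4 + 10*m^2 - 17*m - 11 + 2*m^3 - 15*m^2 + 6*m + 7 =2*m^3 - 5*m^2 - 3*m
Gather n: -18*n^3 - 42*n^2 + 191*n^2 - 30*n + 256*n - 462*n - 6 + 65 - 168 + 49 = -18*n^3 + 149*n^2 - 236*n - 60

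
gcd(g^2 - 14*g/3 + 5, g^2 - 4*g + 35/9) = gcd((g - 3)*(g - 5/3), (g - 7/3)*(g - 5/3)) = g - 5/3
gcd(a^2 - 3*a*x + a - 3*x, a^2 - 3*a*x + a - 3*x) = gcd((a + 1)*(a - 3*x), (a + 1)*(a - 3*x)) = -a^2 + 3*a*x - a + 3*x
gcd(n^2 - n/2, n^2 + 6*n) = n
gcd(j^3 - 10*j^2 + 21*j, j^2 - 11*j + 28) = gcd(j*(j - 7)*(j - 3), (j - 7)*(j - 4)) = j - 7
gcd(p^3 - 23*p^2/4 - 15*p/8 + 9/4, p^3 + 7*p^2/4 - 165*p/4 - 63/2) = p^2 - 21*p/4 - 9/2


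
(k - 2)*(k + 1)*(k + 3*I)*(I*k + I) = I*k^4 - 3*k^3 - 3*I*k^2 + 9*k - 2*I*k + 6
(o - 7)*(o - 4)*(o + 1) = o^3 - 10*o^2 + 17*o + 28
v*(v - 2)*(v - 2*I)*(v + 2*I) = v^4 - 2*v^3 + 4*v^2 - 8*v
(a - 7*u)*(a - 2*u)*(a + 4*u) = a^3 - 5*a^2*u - 22*a*u^2 + 56*u^3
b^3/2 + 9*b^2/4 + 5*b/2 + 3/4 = (b/2 + 1/2)*(b + 1/2)*(b + 3)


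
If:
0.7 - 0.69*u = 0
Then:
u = 1.01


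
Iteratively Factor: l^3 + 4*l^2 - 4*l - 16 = (l + 4)*(l^2 - 4) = (l + 2)*(l + 4)*(l - 2)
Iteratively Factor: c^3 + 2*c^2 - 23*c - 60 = (c + 3)*(c^2 - c - 20) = (c + 3)*(c + 4)*(c - 5)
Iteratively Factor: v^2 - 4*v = (v)*(v - 4)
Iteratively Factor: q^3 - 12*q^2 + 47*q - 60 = (q - 5)*(q^2 - 7*q + 12) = (q - 5)*(q - 3)*(q - 4)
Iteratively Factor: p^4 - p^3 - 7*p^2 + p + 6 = (p - 1)*(p^3 - 7*p - 6) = (p - 1)*(p + 2)*(p^2 - 2*p - 3) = (p - 1)*(p + 1)*(p + 2)*(p - 3)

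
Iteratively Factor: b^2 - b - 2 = (b + 1)*(b - 2)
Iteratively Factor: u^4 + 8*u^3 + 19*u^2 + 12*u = (u + 3)*(u^3 + 5*u^2 + 4*u) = (u + 1)*(u + 3)*(u^2 + 4*u) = u*(u + 1)*(u + 3)*(u + 4)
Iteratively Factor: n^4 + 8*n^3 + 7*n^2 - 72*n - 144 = (n + 4)*(n^3 + 4*n^2 - 9*n - 36) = (n + 4)^2*(n^2 - 9) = (n + 3)*(n + 4)^2*(n - 3)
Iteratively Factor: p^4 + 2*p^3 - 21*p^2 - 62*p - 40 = (p - 5)*(p^3 + 7*p^2 + 14*p + 8) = (p - 5)*(p + 4)*(p^2 + 3*p + 2) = (p - 5)*(p + 2)*(p + 4)*(p + 1)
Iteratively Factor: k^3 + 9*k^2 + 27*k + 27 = (k + 3)*(k^2 + 6*k + 9) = (k + 3)^2*(k + 3)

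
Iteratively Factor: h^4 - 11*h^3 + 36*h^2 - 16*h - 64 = (h - 4)*(h^3 - 7*h^2 + 8*h + 16) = (h - 4)^2*(h^2 - 3*h - 4) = (h - 4)^3*(h + 1)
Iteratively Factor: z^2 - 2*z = (z - 2)*(z)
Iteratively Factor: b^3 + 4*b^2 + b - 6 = (b + 2)*(b^2 + 2*b - 3) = (b + 2)*(b + 3)*(b - 1)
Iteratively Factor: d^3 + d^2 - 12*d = (d - 3)*(d^2 + 4*d) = (d - 3)*(d + 4)*(d)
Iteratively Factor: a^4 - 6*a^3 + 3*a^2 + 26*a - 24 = (a - 4)*(a^3 - 2*a^2 - 5*a + 6) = (a - 4)*(a - 1)*(a^2 - a - 6) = (a - 4)*(a - 3)*(a - 1)*(a + 2)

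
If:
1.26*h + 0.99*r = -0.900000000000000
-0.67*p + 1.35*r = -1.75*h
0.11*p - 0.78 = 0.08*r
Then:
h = 8.49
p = -1.43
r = -11.71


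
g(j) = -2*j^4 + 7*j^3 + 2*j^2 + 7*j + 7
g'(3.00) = -8.00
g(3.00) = 73.00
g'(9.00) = -4088.00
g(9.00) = -7787.00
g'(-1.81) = 116.00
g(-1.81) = -62.09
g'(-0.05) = 6.85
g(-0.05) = 6.65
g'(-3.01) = 403.39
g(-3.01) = -351.02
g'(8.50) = -3354.75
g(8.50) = -5930.25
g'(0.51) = 13.44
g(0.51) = 11.88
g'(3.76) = -106.33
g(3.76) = 33.95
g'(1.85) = 35.62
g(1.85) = 47.69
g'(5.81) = -829.87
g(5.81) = -790.91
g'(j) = -8*j^3 + 21*j^2 + 4*j + 7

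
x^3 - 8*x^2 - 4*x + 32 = (x - 8)*(x - 2)*(x + 2)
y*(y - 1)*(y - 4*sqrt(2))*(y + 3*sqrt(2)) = y^4 - sqrt(2)*y^3 - y^3 - 24*y^2 + sqrt(2)*y^2 + 24*y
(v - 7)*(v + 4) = v^2 - 3*v - 28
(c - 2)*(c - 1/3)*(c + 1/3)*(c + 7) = c^4 + 5*c^3 - 127*c^2/9 - 5*c/9 + 14/9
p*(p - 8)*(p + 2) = p^3 - 6*p^2 - 16*p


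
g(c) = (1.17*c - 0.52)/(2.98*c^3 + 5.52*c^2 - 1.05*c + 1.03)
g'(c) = (1.17*c - 0.52)*(-8.94*c^2 - 11.04*c + 1.05)/(2.98*c^3 + 5.52*c^2 - 1.05*c + 1.03)^2 + 1.17/(2.98*c^3 + 5.52*c^2 - 1.05*c + 1.03)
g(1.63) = 0.05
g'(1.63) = -0.03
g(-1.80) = -0.77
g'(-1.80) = 2.14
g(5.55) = 0.01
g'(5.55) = -0.00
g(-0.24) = -0.51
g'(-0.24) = -0.30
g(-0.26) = -0.51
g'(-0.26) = -0.32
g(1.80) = 0.05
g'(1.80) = -0.03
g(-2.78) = 0.22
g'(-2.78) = 0.40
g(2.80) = 0.03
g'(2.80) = -0.01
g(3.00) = 0.02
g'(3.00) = -0.01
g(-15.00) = 0.00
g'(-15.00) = 0.00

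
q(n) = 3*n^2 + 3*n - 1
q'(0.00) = 3.00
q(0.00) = -1.00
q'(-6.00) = -33.00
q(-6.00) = 89.00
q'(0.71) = 7.26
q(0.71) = 2.64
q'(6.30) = 40.80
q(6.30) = 136.97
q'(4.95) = 32.70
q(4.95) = 87.36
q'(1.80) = 13.80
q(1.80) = 14.12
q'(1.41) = 11.46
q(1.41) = 9.19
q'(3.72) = 25.32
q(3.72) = 51.68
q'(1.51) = 12.06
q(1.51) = 10.37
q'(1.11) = 9.66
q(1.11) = 6.03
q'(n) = 6*n + 3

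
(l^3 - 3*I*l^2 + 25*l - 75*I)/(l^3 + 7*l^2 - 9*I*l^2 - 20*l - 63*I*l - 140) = (l^2 + 2*I*l + 15)/(l^2 + l*(7 - 4*I) - 28*I)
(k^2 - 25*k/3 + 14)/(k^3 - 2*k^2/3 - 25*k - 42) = (3*k - 7)/(3*k^2 + 16*k + 21)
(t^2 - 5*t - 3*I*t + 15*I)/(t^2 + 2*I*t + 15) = (t - 5)/(t + 5*I)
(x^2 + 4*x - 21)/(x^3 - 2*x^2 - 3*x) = (x + 7)/(x*(x + 1))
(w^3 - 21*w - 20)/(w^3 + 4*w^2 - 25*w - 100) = (w + 1)/(w + 5)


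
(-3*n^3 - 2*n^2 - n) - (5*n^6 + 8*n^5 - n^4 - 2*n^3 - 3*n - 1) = -5*n^6 - 8*n^5 + n^4 - n^3 - 2*n^2 + 2*n + 1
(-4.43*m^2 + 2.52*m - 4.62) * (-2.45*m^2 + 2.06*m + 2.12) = 10.8535*m^4 - 15.2998*m^3 + 7.1186*m^2 - 4.1748*m - 9.7944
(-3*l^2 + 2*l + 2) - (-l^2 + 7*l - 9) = -2*l^2 - 5*l + 11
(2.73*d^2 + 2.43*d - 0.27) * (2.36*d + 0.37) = 6.4428*d^3 + 6.7449*d^2 + 0.2619*d - 0.0999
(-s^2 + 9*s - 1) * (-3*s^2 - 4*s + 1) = 3*s^4 - 23*s^3 - 34*s^2 + 13*s - 1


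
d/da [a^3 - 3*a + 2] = 3*a^2 - 3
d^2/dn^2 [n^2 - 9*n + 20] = 2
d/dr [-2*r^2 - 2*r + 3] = -4*r - 2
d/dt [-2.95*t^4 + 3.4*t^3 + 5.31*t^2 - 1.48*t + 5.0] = -11.8*t^3 + 10.2*t^2 + 10.62*t - 1.48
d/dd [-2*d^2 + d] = 1 - 4*d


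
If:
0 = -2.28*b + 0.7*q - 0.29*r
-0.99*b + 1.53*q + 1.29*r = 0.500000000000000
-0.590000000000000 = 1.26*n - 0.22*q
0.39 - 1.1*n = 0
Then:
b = 1.92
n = 0.35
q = 4.71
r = -3.73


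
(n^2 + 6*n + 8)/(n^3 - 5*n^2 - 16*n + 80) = (n + 2)/(n^2 - 9*n + 20)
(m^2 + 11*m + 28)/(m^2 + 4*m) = (m + 7)/m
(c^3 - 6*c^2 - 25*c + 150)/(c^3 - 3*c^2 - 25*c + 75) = (c - 6)/(c - 3)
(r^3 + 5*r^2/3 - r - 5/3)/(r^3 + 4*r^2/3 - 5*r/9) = 3*(r^2 - 1)/(r*(3*r - 1))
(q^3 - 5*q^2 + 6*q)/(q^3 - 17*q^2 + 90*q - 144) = q*(q - 2)/(q^2 - 14*q + 48)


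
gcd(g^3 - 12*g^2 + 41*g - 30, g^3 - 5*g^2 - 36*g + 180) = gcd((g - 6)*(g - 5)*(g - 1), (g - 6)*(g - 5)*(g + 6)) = g^2 - 11*g + 30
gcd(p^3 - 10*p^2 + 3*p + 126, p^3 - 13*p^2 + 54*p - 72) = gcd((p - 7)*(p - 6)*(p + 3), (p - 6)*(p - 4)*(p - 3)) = p - 6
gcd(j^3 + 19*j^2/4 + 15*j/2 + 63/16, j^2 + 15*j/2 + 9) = j + 3/2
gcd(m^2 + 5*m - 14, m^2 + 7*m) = m + 7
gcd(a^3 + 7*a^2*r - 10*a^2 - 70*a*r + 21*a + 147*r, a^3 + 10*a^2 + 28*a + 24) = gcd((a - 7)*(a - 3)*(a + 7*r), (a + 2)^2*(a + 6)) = 1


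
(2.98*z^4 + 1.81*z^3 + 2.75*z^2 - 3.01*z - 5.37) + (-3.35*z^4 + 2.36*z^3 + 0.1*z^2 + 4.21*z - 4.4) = -0.37*z^4 + 4.17*z^3 + 2.85*z^2 + 1.2*z - 9.77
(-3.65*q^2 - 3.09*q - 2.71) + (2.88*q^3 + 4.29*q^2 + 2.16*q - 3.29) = 2.88*q^3 + 0.64*q^2 - 0.93*q - 6.0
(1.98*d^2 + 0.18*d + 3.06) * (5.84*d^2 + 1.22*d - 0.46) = 11.5632*d^4 + 3.4668*d^3 + 17.1792*d^2 + 3.6504*d - 1.4076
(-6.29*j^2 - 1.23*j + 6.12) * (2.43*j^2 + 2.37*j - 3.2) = -15.2847*j^4 - 17.8962*j^3 + 32.0845*j^2 + 18.4404*j - 19.584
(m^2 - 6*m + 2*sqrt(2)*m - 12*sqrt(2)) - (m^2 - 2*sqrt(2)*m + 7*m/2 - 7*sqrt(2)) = -19*m/2 + 4*sqrt(2)*m - 5*sqrt(2)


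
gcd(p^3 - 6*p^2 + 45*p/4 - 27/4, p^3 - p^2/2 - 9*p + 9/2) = p - 3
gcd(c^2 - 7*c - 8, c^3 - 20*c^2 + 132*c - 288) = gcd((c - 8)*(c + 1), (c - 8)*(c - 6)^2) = c - 8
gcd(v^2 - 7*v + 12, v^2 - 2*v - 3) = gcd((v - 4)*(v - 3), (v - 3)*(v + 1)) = v - 3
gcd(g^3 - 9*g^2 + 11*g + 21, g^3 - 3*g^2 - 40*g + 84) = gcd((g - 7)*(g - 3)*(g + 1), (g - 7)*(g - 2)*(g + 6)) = g - 7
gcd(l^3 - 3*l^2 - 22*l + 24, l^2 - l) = l - 1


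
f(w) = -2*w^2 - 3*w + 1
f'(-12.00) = 45.00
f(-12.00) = -251.00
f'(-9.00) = 33.00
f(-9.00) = -134.00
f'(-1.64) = 3.56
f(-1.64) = 0.54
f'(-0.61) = -0.56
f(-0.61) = 2.09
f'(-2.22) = 5.88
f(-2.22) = -2.20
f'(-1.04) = 1.16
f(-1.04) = 1.96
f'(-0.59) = -0.64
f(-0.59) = 2.07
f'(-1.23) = 1.92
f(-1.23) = 1.66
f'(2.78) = -14.12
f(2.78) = -22.80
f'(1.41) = -8.64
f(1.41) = -7.21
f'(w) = -4*w - 3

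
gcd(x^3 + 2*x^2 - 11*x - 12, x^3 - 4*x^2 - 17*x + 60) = x^2 + x - 12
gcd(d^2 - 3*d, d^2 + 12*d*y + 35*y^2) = 1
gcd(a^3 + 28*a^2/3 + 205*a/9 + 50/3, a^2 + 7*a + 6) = a + 6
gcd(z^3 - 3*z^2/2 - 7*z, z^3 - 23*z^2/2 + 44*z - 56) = z - 7/2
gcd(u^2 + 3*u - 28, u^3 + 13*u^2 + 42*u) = u + 7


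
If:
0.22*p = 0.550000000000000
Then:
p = 2.50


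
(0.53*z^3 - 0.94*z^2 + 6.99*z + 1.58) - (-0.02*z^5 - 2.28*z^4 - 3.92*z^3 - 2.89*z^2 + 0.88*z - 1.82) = 0.02*z^5 + 2.28*z^4 + 4.45*z^3 + 1.95*z^2 + 6.11*z + 3.4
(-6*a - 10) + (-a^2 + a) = -a^2 - 5*a - 10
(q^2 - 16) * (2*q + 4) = 2*q^3 + 4*q^2 - 32*q - 64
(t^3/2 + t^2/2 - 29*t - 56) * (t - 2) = t^4/2 - t^3/2 - 30*t^2 + 2*t + 112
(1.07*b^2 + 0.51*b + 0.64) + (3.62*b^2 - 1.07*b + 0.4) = 4.69*b^2 - 0.56*b + 1.04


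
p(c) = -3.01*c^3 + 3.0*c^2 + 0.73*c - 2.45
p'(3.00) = -62.54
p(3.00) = -54.53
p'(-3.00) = -98.54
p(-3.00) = 103.63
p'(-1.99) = -46.97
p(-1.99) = 31.70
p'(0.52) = 1.41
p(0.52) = -1.68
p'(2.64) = -46.37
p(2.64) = -35.00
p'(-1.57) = -30.95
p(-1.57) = 15.45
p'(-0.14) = -0.29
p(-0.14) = -2.49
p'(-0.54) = -5.14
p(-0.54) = -1.50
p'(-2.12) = -52.57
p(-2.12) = 38.17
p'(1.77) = -16.94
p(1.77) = -8.45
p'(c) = -9.03*c^2 + 6.0*c + 0.73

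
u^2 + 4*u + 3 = (u + 1)*(u + 3)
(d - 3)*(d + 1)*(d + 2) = d^3 - 7*d - 6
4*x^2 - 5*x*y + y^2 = (-4*x + y)*(-x + y)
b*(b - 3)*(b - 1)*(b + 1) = b^4 - 3*b^3 - b^2 + 3*b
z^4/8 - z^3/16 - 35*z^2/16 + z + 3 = (z/4 + 1)*(z/2 + 1/2)*(z - 4)*(z - 3/2)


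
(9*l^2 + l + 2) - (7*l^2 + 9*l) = 2*l^2 - 8*l + 2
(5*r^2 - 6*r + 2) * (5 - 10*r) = -50*r^3 + 85*r^2 - 50*r + 10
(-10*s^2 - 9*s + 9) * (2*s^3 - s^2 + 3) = -20*s^5 - 8*s^4 + 27*s^3 - 39*s^2 - 27*s + 27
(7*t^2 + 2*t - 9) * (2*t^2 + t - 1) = 14*t^4 + 11*t^3 - 23*t^2 - 11*t + 9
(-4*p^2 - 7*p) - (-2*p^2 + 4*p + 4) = -2*p^2 - 11*p - 4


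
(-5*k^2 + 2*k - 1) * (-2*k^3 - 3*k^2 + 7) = 10*k^5 + 11*k^4 - 4*k^3 - 32*k^2 + 14*k - 7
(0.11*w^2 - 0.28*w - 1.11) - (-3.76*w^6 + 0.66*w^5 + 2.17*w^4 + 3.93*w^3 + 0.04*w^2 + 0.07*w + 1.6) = 3.76*w^6 - 0.66*w^5 - 2.17*w^4 - 3.93*w^3 + 0.07*w^2 - 0.35*w - 2.71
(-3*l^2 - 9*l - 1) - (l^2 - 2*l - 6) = -4*l^2 - 7*l + 5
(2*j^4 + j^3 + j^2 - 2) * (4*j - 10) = 8*j^5 - 16*j^4 - 6*j^3 - 10*j^2 - 8*j + 20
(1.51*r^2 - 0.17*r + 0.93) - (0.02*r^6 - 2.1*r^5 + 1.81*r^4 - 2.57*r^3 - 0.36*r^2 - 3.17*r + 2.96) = -0.02*r^6 + 2.1*r^5 - 1.81*r^4 + 2.57*r^3 + 1.87*r^2 + 3.0*r - 2.03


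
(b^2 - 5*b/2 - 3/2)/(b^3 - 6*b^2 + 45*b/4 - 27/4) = 2*(2*b + 1)/(4*b^2 - 12*b + 9)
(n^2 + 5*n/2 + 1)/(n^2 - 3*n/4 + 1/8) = 4*(2*n^2 + 5*n + 2)/(8*n^2 - 6*n + 1)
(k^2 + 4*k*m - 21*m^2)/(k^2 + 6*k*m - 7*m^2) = (k - 3*m)/(k - m)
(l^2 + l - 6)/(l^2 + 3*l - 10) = (l + 3)/(l + 5)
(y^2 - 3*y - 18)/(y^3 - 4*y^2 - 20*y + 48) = (y + 3)/(y^2 + 2*y - 8)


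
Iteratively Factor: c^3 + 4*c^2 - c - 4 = (c + 1)*(c^2 + 3*c - 4) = (c - 1)*(c + 1)*(c + 4)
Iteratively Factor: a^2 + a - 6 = (a + 3)*(a - 2)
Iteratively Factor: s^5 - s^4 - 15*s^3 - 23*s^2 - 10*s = (s + 1)*(s^4 - 2*s^3 - 13*s^2 - 10*s) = (s + 1)^2*(s^3 - 3*s^2 - 10*s) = (s - 5)*(s + 1)^2*(s^2 + 2*s) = (s - 5)*(s + 1)^2*(s + 2)*(s)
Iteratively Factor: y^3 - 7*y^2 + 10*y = (y - 5)*(y^2 - 2*y) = (y - 5)*(y - 2)*(y)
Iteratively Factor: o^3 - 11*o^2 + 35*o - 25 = (o - 5)*(o^2 - 6*o + 5) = (o - 5)^2*(o - 1)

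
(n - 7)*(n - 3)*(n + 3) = n^3 - 7*n^2 - 9*n + 63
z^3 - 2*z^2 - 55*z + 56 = (z - 8)*(z - 1)*(z + 7)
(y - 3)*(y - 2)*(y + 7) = y^3 + 2*y^2 - 29*y + 42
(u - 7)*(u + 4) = u^2 - 3*u - 28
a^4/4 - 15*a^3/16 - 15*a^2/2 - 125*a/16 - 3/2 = (a/4 + 1/4)*(a - 8)*(a + 1/4)*(a + 3)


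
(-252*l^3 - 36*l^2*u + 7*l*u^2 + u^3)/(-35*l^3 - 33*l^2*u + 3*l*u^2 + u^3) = (-36*l^2 + u^2)/(-5*l^2 - 4*l*u + u^2)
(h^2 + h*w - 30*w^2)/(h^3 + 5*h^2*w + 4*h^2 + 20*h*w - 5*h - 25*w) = (h^2 + h*w - 30*w^2)/(h^3 + 5*h^2*w + 4*h^2 + 20*h*w - 5*h - 25*w)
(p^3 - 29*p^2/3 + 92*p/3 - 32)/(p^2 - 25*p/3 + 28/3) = (3*p^3 - 29*p^2 + 92*p - 96)/(3*p^2 - 25*p + 28)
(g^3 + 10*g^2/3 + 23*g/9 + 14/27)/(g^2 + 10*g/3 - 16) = (27*g^3 + 90*g^2 + 69*g + 14)/(9*(3*g^2 + 10*g - 48))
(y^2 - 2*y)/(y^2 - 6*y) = (y - 2)/(y - 6)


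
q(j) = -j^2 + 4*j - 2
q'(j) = 4 - 2*j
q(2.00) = 2.00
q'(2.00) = 0.00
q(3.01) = 0.98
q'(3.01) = -2.02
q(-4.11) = -35.33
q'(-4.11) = 12.22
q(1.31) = 1.52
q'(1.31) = 1.38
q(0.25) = -1.06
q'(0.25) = 3.50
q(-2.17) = -15.39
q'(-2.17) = 8.34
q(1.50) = 1.75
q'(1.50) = 1.00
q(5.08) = -7.49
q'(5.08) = -6.16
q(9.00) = -47.00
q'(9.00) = -14.00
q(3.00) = 1.00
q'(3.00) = -2.00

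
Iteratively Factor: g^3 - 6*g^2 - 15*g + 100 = (g - 5)*(g^2 - g - 20) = (g - 5)*(g + 4)*(g - 5)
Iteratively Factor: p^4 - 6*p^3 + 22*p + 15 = (p + 1)*(p^3 - 7*p^2 + 7*p + 15) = (p - 3)*(p + 1)*(p^2 - 4*p - 5) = (p - 3)*(p + 1)^2*(p - 5)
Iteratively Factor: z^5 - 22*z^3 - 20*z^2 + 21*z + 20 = (z + 4)*(z^4 - 4*z^3 - 6*z^2 + 4*z + 5) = (z - 1)*(z + 4)*(z^3 - 3*z^2 - 9*z - 5) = (z - 1)*(z + 1)*(z + 4)*(z^2 - 4*z - 5) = (z - 1)*(z + 1)^2*(z + 4)*(z - 5)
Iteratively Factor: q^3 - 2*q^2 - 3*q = (q)*(q^2 - 2*q - 3) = q*(q + 1)*(q - 3)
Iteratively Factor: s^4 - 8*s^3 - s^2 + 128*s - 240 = (s - 5)*(s^3 - 3*s^2 - 16*s + 48) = (s - 5)*(s - 4)*(s^2 + s - 12) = (s - 5)*(s - 4)*(s + 4)*(s - 3)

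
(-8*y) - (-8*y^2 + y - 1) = 8*y^2 - 9*y + 1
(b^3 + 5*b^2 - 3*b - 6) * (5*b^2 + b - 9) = 5*b^5 + 26*b^4 - 19*b^3 - 78*b^2 + 21*b + 54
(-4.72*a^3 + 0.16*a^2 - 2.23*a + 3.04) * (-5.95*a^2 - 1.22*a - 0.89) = 28.084*a^5 + 4.8064*a^4 + 17.2741*a^3 - 15.5098*a^2 - 1.7241*a - 2.7056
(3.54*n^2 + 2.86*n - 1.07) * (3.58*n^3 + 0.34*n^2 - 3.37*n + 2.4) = 12.6732*n^5 + 11.4424*n^4 - 14.788*n^3 - 1.506*n^2 + 10.4699*n - 2.568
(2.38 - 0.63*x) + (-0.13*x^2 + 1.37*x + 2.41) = -0.13*x^2 + 0.74*x + 4.79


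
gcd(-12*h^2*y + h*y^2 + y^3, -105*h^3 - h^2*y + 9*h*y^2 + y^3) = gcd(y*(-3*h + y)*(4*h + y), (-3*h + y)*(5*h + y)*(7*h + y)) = -3*h + y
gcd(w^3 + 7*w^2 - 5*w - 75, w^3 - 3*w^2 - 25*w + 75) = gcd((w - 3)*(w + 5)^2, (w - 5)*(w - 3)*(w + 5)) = w^2 + 2*w - 15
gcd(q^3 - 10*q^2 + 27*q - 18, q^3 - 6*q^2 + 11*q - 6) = q^2 - 4*q + 3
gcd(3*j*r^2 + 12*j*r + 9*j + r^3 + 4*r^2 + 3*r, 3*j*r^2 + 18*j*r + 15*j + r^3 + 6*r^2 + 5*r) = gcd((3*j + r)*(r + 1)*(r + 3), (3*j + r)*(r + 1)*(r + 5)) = 3*j*r + 3*j + r^2 + r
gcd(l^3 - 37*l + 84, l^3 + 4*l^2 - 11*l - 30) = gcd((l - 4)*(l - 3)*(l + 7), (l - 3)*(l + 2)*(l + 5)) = l - 3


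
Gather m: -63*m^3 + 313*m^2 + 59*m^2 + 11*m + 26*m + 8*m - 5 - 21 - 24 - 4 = -63*m^3 + 372*m^2 + 45*m - 54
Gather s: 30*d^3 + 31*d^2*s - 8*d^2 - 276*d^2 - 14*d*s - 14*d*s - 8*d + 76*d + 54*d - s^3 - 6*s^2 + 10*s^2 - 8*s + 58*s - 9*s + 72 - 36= 30*d^3 - 284*d^2 + 122*d - s^3 + 4*s^2 + s*(31*d^2 - 28*d + 41) + 36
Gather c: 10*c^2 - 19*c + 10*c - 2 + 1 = 10*c^2 - 9*c - 1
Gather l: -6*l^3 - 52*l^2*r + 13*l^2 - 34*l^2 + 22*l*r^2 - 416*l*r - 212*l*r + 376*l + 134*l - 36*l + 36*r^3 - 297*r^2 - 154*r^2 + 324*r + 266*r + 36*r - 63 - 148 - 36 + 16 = -6*l^3 + l^2*(-52*r - 21) + l*(22*r^2 - 628*r + 474) + 36*r^3 - 451*r^2 + 626*r - 231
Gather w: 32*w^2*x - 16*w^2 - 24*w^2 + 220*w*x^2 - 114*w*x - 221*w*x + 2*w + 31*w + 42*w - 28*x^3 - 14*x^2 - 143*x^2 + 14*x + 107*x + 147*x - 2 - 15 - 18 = w^2*(32*x - 40) + w*(220*x^2 - 335*x + 75) - 28*x^3 - 157*x^2 + 268*x - 35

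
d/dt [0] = 0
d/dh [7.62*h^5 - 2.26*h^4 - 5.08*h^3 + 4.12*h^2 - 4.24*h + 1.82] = 38.1*h^4 - 9.04*h^3 - 15.24*h^2 + 8.24*h - 4.24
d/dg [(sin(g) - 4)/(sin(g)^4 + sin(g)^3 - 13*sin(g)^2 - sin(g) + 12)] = (-3*sin(g)^4 + 14*sin(g)^3 + 25*sin(g)^2 - 104*sin(g) + 8)/((sin(g) - 3)^2*(sin(g) + 4)^2*cos(g)^3)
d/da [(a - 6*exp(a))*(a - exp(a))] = -7*a*exp(a) + 2*a + 12*exp(2*a) - 7*exp(a)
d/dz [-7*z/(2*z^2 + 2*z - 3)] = 7*(2*z^2 + 3)/(4*z^4 + 8*z^3 - 8*z^2 - 12*z + 9)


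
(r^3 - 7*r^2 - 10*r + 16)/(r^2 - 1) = (r^2 - 6*r - 16)/(r + 1)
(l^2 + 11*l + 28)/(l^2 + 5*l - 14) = (l + 4)/(l - 2)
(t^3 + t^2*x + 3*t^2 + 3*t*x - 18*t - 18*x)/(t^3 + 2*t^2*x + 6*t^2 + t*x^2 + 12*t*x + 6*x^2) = (t - 3)/(t + x)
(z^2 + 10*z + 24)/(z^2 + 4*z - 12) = (z + 4)/(z - 2)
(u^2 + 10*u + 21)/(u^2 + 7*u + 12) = (u + 7)/(u + 4)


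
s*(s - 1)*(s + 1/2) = s^3 - s^2/2 - s/2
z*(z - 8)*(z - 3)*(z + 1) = z^4 - 10*z^3 + 13*z^2 + 24*z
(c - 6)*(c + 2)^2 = c^3 - 2*c^2 - 20*c - 24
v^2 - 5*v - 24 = (v - 8)*(v + 3)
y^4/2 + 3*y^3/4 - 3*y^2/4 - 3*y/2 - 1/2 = (y/2 + sqrt(2)/2)*(y + 1/2)*(y + 1)*(y - sqrt(2))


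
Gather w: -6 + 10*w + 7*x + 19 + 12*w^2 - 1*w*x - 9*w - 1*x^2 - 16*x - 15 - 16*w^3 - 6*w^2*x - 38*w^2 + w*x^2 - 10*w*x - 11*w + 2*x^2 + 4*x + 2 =-16*w^3 + w^2*(-6*x - 26) + w*(x^2 - 11*x - 10) + x^2 - 5*x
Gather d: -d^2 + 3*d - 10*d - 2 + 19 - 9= -d^2 - 7*d + 8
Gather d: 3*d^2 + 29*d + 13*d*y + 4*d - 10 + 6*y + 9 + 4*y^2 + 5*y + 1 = 3*d^2 + d*(13*y + 33) + 4*y^2 + 11*y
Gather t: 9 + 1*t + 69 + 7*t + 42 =8*t + 120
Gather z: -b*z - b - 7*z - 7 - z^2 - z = -b - z^2 + z*(-b - 8) - 7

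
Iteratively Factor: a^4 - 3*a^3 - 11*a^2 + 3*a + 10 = (a - 5)*(a^3 + 2*a^2 - a - 2) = (a - 5)*(a + 2)*(a^2 - 1) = (a - 5)*(a - 1)*(a + 2)*(a + 1)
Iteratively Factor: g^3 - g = (g + 1)*(g^2 - g) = (g - 1)*(g + 1)*(g)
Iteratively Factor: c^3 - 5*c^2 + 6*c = (c - 2)*(c^2 - 3*c) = c*(c - 2)*(c - 3)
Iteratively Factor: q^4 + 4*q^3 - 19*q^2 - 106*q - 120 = (q + 2)*(q^3 + 2*q^2 - 23*q - 60) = (q + 2)*(q + 4)*(q^2 - 2*q - 15) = (q - 5)*(q + 2)*(q + 4)*(q + 3)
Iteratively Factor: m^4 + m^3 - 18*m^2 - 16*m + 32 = (m + 2)*(m^3 - m^2 - 16*m + 16) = (m - 4)*(m + 2)*(m^2 + 3*m - 4) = (m - 4)*(m + 2)*(m + 4)*(m - 1)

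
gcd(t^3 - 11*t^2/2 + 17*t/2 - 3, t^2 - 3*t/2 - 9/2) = t - 3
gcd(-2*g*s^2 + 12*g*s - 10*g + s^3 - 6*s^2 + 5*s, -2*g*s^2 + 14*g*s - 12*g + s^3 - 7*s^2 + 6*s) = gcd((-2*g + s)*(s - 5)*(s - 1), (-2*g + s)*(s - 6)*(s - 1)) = -2*g*s + 2*g + s^2 - s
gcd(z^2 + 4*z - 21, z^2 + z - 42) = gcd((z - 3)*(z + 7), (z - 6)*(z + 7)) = z + 7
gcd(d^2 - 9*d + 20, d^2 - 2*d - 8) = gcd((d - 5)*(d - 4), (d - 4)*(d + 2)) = d - 4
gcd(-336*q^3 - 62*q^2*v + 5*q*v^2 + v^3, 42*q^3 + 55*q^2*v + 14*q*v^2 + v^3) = 42*q^2 + 13*q*v + v^2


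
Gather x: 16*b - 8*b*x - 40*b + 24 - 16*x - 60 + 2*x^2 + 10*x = -24*b + 2*x^2 + x*(-8*b - 6) - 36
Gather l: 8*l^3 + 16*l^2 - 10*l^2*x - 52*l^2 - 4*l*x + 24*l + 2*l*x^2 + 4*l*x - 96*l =8*l^3 + l^2*(-10*x - 36) + l*(2*x^2 - 72)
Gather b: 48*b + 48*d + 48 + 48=48*b + 48*d + 96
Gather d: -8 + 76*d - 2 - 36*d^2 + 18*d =-36*d^2 + 94*d - 10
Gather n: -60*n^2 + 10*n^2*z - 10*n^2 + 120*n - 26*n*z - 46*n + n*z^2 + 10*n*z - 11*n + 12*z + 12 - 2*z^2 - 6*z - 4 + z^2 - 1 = n^2*(10*z - 70) + n*(z^2 - 16*z + 63) - z^2 + 6*z + 7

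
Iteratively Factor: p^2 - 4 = (p + 2)*(p - 2)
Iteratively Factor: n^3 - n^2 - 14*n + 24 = (n - 3)*(n^2 + 2*n - 8) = (n - 3)*(n + 4)*(n - 2)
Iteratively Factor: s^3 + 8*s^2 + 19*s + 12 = (s + 3)*(s^2 + 5*s + 4) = (s + 1)*(s + 3)*(s + 4)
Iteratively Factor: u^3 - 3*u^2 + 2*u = (u)*(u^2 - 3*u + 2) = u*(u - 1)*(u - 2)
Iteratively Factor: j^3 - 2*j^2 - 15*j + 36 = (j - 3)*(j^2 + j - 12) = (j - 3)*(j + 4)*(j - 3)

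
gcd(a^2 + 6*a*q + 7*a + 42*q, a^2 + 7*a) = a + 7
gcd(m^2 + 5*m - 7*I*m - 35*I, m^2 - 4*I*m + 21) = m - 7*I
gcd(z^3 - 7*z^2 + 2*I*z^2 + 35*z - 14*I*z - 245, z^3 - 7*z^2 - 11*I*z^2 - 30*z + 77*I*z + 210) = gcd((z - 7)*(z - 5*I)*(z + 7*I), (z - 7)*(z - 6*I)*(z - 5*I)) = z^2 + z*(-7 - 5*I) + 35*I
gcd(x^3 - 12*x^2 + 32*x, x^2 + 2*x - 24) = x - 4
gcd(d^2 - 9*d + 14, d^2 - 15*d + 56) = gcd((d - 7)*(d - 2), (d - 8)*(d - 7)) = d - 7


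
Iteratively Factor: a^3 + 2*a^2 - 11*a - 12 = (a + 4)*(a^2 - 2*a - 3) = (a - 3)*(a + 4)*(a + 1)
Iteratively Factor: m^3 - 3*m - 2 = (m + 1)*(m^2 - m - 2) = (m - 2)*(m + 1)*(m + 1)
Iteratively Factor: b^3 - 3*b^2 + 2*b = (b - 2)*(b^2 - b) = b*(b - 2)*(b - 1)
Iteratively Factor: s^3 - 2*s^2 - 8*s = (s + 2)*(s^2 - 4*s) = s*(s + 2)*(s - 4)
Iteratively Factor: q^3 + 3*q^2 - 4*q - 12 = (q - 2)*(q^2 + 5*q + 6) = (q - 2)*(q + 2)*(q + 3)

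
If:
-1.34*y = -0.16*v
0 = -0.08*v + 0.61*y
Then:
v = 0.00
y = 0.00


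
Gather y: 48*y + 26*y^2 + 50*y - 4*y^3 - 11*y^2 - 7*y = -4*y^3 + 15*y^2 + 91*y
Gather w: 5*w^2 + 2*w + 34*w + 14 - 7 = 5*w^2 + 36*w + 7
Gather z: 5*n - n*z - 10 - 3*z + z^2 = 5*n + z^2 + z*(-n - 3) - 10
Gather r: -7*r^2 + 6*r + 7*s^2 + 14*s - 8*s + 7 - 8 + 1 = -7*r^2 + 6*r + 7*s^2 + 6*s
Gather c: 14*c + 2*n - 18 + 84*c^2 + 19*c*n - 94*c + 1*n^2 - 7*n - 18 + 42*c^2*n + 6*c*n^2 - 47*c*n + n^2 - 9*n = c^2*(42*n + 84) + c*(6*n^2 - 28*n - 80) + 2*n^2 - 14*n - 36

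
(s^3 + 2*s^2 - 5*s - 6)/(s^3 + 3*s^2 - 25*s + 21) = (s^3 + 2*s^2 - 5*s - 6)/(s^3 + 3*s^2 - 25*s + 21)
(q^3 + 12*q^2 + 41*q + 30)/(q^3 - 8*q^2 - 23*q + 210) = (q^2 + 7*q + 6)/(q^2 - 13*q + 42)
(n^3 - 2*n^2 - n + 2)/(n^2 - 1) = n - 2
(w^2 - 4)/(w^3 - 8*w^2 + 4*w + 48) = (w - 2)/(w^2 - 10*w + 24)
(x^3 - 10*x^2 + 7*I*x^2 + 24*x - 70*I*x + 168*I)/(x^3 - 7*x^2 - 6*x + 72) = (x + 7*I)/(x + 3)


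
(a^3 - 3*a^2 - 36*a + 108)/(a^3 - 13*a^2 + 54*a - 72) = (a + 6)/(a - 4)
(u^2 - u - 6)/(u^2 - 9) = (u + 2)/(u + 3)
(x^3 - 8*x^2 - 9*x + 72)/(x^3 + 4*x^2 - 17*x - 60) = (x^2 - 11*x + 24)/(x^2 + x - 20)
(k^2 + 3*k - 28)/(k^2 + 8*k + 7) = (k - 4)/(k + 1)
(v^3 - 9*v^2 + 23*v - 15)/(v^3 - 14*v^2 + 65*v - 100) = (v^2 - 4*v + 3)/(v^2 - 9*v + 20)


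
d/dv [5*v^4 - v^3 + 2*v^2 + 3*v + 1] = 20*v^3 - 3*v^2 + 4*v + 3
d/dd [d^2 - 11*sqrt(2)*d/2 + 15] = 2*d - 11*sqrt(2)/2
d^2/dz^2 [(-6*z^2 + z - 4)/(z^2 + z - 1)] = 2*(7*z^3 - 30*z^2 - 9*z - 13)/(z^6 + 3*z^5 - 5*z^3 + 3*z - 1)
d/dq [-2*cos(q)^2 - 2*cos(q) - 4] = 2*sin(q) + 2*sin(2*q)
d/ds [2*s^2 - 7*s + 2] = 4*s - 7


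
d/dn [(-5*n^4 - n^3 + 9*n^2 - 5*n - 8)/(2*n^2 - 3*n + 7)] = (-20*n^5 + 43*n^4 - 134*n^3 - 38*n^2 + 158*n - 59)/(4*n^4 - 12*n^3 + 37*n^2 - 42*n + 49)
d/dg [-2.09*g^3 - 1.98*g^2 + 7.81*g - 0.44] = -6.27*g^2 - 3.96*g + 7.81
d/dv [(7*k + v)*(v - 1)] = 7*k + 2*v - 1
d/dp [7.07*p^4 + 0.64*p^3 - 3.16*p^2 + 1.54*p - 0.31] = 28.28*p^3 + 1.92*p^2 - 6.32*p + 1.54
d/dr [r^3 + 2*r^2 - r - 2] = 3*r^2 + 4*r - 1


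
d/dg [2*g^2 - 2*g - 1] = 4*g - 2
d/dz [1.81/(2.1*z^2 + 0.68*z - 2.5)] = (-7.602*z - 1.2308)/(2.1*z^2 + 0.68*z - 2.5)^2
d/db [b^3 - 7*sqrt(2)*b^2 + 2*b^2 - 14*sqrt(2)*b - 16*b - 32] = 3*b^2 - 14*sqrt(2)*b + 4*b - 14*sqrt(2) - 16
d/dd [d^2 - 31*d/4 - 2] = 2*d - 31/4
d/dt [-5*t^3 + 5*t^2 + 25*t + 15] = -15*t^2 + 10*t + 25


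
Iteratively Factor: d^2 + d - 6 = (d + 3)*(d - 2)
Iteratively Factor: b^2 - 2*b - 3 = (b - 3)*(b + 1)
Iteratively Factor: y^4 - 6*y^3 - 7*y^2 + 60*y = (y + 3)*(y^3 - 9*y^2 + 20*y) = y*(y + 3)*(y^2 - 9*y + 20) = y*(y - 4)*(y + 3)*(y - 5)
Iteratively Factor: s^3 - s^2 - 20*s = (s - 5)*(s^2 + 4*s) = (s - 5)*(s + 4)*(s)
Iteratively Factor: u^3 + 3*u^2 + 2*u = (u + 1)*(u^2 + 2*u) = (u + 1)*(u + 2)*(u)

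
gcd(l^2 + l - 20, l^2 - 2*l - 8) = l - 4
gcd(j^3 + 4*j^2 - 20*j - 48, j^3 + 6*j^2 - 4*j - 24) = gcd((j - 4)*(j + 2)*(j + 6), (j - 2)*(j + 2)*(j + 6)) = j^2 + 8*j + 12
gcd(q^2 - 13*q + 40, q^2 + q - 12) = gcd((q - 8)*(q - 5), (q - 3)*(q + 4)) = 1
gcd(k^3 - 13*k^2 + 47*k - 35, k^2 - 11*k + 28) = k - 7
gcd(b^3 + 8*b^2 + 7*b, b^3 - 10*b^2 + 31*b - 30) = 1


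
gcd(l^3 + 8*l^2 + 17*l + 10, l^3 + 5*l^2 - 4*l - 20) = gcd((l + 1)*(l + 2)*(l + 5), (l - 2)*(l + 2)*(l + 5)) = l^2 + 7*l + 10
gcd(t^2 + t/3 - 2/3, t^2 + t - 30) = 1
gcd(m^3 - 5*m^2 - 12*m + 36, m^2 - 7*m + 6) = m - 6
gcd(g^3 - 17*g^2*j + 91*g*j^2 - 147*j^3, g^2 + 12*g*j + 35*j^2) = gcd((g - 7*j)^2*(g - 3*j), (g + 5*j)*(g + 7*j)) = 1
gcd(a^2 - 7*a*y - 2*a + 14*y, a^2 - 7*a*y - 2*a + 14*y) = -a^2 + 7*a*y + 2*a - 14*y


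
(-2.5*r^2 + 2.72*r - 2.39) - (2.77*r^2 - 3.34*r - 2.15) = -5.27*r^2 + 6.06*r - 0.24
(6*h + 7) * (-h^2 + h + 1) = -6*h^3 - h^2 + 13*h + 7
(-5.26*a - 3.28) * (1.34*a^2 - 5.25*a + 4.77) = -7.0484*a^3 + 23.2198*a^2 - 7.8702*a - 15.6456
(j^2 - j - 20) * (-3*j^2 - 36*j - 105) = -3*j^4 - 33*j^3 - 9*j^2 + 825*j + 2100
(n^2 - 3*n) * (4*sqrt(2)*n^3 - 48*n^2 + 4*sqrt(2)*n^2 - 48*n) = 4*sqrt(2)*n^5 - 48*n^4 - 8*sqrt(2)*n^4 - 12*sqrt(2)*n^3 + 96*n^3 + 144*n^2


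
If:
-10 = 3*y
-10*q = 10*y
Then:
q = 10/3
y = -10/3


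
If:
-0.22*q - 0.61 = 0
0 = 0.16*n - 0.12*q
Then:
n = -2.08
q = -2.77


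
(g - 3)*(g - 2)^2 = g^3 - 7*g^2 + 16*g - 12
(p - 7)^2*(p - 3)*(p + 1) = p^4 - 16*p^3 + 74*p^2 - 56*p - 147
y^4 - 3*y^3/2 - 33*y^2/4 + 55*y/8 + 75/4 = (y - 5/2)^2*(y + 3/2)*(y + 2)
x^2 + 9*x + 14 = (x + 2)*(x + 7)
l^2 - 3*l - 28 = (l - 7)*(l + 4)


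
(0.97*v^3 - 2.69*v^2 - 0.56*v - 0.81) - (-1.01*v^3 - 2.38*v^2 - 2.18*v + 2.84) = 1.98*v^3 - 0.31*v^2 + 1.62*v - 3.65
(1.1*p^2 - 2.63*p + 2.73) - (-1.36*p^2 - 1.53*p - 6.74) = 2.46*p^2 - 1.1*p + 9.47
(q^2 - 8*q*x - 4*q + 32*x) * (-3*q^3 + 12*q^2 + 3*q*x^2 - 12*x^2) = -3*q^5 + 24*q^4*x + 24*q^4 + 3*q^3*x^2 - 192*q^3*x - 48*q^3 - 24*q^2*x^3 - 24*q^2*x^2 + 384*q^2*x + 192*q*x^3 + 48*q*x^2 - 384*x^3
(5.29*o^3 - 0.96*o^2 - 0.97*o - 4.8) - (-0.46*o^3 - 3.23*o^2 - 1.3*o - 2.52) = 5.75*o^3 + 2.27*o^2 + 0.33*o - 2.28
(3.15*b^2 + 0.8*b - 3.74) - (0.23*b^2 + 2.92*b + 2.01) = 2.92*b^2 - 2.12*b - 5.75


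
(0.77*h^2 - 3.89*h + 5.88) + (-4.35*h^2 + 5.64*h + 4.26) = -3.58*h^2 + 1.75*h + 10.14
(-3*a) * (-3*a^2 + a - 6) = 9*a^3 - 3*a^2 + 18*a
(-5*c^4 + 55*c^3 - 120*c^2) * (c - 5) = -5*c^5 + 80*c^4 - 395*c^3 + 600*c^2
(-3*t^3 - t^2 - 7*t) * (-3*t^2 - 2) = 9*t^5 + 3*t^4 + 27*t^3 + 2*t^2 + 14*t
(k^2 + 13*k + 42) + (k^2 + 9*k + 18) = 2*k^2 + 22*k + 60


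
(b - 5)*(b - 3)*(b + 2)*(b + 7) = b^4 + b^3 - 43*b^2 + 23*b + 210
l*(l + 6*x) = l^2 + 6*l*x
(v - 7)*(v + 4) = v^2 - 3*v - 28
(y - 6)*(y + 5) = y^2 - y - 30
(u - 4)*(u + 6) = u^2 + 2*u - 24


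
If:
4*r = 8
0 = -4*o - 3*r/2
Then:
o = -3/4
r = 2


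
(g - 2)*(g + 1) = g^2 - g - 2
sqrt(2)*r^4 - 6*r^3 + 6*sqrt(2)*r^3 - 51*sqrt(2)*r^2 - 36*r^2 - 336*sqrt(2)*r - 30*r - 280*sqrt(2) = (r + 5)*(r - 7*sqrt(2))*(r + 4*sqrt(2))*(sqrt(2)*r + sqrt(2))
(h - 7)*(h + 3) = h^2 - 4*h - 21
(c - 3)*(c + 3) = c^2 - 9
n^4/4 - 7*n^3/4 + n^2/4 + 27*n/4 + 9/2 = (n/2 + 1/2)^2*(n - 6)*(n - 3)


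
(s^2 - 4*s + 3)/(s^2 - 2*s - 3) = (s - 1)/(s + 1)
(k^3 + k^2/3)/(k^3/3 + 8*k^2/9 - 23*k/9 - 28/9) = k^2*(9*k + 3)/(3*k^3 + 8*k^2 - 23*k - 28)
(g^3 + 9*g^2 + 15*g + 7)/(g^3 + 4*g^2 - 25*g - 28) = (g + 1)/(g - 4)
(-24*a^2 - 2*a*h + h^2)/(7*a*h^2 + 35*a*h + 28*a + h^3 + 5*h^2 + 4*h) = (-24*a^2 - 2*a*h + h^2)/(7*a*h^2 + 35*a*h + 28*a + h^3 + 5*h^2 + 4*h)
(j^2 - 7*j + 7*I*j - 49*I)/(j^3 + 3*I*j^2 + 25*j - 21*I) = (j - 7)/(j^2 - 4*I*j - 3)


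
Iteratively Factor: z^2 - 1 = (z + 1)*(z - 1)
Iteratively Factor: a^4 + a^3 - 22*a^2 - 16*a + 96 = (a + 3)*(a^3 - 2*a^2 - 16*a + 32) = (a - 2)*(a + 3)*(a^2 - 16) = (a - 4)*(a - 2)*(a + 3)*(a + 4)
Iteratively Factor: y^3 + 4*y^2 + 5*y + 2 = (y + 2)*(y^2 + 2*y + 1) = (y + 1)*(y + 2)*(y + 1)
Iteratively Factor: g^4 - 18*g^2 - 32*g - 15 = (g - 5)*(g^3 + 5*g^2 + 7*g + 3) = (g - 5)*(g + 1)*(g^2 + 4*g + 3) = (g - 5)*(g + 1)^2*(g + 3)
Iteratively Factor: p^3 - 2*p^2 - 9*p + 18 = (p + 3)*(p^2 - 5*p + 6) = (p - 3)*(p + 3)*(p - 2)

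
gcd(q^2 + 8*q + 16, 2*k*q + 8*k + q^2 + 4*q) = q + 4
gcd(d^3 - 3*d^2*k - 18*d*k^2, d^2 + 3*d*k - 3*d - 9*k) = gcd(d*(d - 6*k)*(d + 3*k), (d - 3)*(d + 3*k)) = d + 3*k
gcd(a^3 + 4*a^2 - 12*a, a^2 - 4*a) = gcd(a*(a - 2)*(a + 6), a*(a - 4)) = a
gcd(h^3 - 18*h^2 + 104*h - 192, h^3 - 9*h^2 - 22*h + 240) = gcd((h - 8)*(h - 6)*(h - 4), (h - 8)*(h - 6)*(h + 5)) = h^2 - 14*h + 48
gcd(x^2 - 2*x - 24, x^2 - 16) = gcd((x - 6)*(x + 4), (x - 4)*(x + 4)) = x + 4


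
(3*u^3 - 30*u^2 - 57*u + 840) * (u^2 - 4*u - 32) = 3*u^5 - 42*u^4 - 33*u^3 + 2028*u^2 - 1536*u - 26880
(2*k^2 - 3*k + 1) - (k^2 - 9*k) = k^2 + 6*k + 1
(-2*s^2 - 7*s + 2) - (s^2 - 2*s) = -3*s^2 - 5*s + 2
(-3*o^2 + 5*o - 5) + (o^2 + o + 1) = -2*o^2 + 6*o - 4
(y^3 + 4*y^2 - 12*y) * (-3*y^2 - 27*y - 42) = -3*y^5 - 39*y^4 - 114*y^3 + 156*y^2 + 504*y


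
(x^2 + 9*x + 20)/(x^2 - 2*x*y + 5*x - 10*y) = (x + 4)/(x - 2*y)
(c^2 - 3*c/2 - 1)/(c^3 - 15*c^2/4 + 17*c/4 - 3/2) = 2*(2*c + 1)/(4*c^2 - 7*c + 3)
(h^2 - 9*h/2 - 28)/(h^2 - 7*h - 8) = (h + 7/2)/(h + 1)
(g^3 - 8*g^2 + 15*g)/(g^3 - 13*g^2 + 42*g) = (g^2 - 8*g + 15)/(g^2 - 13*g + 42)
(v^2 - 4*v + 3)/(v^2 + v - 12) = (v - 1)/(v + 4)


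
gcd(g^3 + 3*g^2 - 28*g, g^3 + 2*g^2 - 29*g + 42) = g + 7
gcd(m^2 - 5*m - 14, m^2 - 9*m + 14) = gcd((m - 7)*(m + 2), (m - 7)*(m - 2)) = m - 7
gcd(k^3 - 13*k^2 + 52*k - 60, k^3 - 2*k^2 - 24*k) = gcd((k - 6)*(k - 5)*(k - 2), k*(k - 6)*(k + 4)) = k - 6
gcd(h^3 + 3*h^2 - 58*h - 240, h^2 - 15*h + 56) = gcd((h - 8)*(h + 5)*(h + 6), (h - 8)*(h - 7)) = h - 8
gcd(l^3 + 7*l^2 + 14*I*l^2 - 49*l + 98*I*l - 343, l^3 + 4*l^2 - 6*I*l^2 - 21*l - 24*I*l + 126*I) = l + 7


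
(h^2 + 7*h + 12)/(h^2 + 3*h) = (h + 4)/h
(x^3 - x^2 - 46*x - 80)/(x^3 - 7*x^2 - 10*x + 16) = (x + 5)/(x - 1)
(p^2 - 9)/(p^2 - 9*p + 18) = (p + 3)/(p - 6)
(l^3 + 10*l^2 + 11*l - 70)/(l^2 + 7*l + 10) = (l^2 + 5*l - 14)/(l + 2)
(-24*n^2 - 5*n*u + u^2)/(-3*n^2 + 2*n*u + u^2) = (-8*n + u)/(-n + u)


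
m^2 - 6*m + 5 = (m - 5)*(m - 1)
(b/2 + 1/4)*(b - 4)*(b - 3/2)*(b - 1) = b^4/2 - 3*b^3 + 33*b^2/8 - b/8 - 3/2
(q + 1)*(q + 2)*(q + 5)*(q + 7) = q^4 + 15*q^3 + 73*q^2 + 129*q + 70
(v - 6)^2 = v^2 - 12*v + 36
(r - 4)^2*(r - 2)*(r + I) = r^4 - 10*r^3 + I*r^3 + 32*r^2 - 10*I*r^2 - 32*r + 32*I*r - 32*I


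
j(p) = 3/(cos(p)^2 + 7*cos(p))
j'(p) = 3*(2*sin(p)*cos(p) + 7*sin(p))/(cos(p)^2 + 7*cos(p))^2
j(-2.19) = -0.81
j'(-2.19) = -1.03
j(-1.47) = 4.20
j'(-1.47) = -42.10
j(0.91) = 0.64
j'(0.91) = 0.89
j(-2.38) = -0.66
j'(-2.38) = -0.56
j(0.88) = 0.62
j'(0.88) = 0.81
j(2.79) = -0.53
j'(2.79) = 0.16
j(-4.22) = -0.97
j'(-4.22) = 1.68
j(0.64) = 0.48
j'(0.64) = 0.39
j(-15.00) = -0.63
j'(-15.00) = -0.48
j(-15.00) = -0.63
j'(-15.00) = -0.48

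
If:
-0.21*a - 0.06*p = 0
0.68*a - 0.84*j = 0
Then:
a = -0.285714285714286*p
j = -0.231292517006803*p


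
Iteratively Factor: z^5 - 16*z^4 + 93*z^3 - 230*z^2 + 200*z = (z)*(z^4 - 16*z^3 + 93*z^2 - 230*z + 200) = z*(z - 5)*(z^3 - 11*z^2 + 38*z - 40) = z*(z - 5)*(z - 2)*(z^2 - 9*z + 20) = z*(z - 5)^2*(z - 2)*(z - 4)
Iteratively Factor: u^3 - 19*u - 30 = (u + 2)*(u^2 - 2*u - 15) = (u - 5)*(u + 2)*(u + 3)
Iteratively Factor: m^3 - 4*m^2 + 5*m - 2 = (m - 2)*(m^2 - 2*m + 1) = (m - 2)*(m - 1)*(m - 1)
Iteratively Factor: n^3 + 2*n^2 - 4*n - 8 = (n - 2)*(n^2 + 4*n + 4) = (n - 2)*(n + 2)*(n + 2)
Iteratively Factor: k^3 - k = (k + 1)*(k^2 - k) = k*(k + 1)*(k - 1)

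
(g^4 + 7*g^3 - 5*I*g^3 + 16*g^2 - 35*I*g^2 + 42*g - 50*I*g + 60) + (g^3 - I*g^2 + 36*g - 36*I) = g^4 + 8*g^3 - 5*I*g^3 + 16*g^2 - 36*I*g^2 + 78*g - 50*I*g + 60 - 36*I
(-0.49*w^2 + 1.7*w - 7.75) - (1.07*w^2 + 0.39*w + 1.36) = -1.56*w^2 + 1.31*w - 9.11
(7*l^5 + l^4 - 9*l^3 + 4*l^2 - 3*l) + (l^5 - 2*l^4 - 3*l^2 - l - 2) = 8*l^5 - l^4 - 9*l^3 + l^2 - 4*l - 2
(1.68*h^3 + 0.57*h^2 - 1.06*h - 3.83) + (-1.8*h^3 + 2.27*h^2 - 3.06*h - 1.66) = -0.12*h^3 + 2.84*h^2 - 4.12*h - 5.49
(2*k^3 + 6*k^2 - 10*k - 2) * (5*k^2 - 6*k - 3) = 10*k^5 + 18*k^4 - 92*k^3 + 32*k^2 + 42*k + 6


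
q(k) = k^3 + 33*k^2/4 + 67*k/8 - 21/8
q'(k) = 3*k^2 + 33*k/2 + 67/8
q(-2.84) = 17.22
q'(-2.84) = -14.29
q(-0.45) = -4.81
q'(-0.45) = 1.56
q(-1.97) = 5.25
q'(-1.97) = -12.49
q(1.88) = 48.92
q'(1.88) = 50.00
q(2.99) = 122.90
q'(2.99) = 84.53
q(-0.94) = -4.04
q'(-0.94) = -4.48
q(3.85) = 208.97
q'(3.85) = 116.37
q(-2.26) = 9.04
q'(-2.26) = -13.59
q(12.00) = 3013.88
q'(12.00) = 638.38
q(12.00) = 3013.88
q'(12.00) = 638.38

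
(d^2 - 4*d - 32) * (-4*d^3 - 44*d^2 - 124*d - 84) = -4*d^5 - 28*d^4 + 180*d^3 + 1820*d^2 + 4304*d + 2688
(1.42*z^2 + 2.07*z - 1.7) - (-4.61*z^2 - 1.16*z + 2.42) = 6.03*z^2 + 3.23*z - 4.12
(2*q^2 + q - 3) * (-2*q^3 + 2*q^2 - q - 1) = -4*q^5 + 2*q^4 + 6*q^3 - 9*q^2 + 2*q + 3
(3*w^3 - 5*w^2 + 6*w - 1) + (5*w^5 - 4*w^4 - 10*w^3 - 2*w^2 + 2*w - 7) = 5*w^5 - 4*w^4 - 7*w^3 - 7*w^2 + 8*w - 8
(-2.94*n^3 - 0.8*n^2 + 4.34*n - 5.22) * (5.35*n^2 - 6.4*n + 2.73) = -15.729*n^5 + 14.536*n^4 + 20.3128*n^3 - 57.887*n^2 + 45.2562*n - 14.2506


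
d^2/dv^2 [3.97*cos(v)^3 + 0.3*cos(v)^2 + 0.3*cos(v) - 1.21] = -3.2775*cos(v) - 0.6*cos(2*v) - 8.9325*cos(3*v)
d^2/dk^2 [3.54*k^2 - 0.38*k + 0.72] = 7.08000000000000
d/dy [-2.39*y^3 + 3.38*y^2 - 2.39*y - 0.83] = -7.17*y^2 + 6.76*y - 2.39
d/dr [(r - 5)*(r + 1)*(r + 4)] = 3*r^2 - 21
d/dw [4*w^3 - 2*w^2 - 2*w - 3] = 12*w^2 - 4*w - 2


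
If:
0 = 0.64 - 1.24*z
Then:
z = 0.52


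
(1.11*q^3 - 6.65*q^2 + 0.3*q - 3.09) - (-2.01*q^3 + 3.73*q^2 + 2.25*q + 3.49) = 3.12*q^3 - 10.38*q^2 - 1.95*q - 6.58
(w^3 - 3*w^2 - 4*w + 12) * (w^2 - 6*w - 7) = w^5 - 9*w^4 + 7*w^3 + 57*w^2 - 44*w - 84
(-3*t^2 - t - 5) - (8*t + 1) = -3*t^2 - 9*t - 6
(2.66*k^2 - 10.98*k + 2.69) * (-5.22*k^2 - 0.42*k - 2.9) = -13.8852*k^4 + 56.1984*k^3 - 17.1442*k^2 + 30.7122*k - 7.801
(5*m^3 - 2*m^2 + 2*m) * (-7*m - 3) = -35*m^4 - m^3 - 8*m^2 - 6*m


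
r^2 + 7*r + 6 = (r + 1)*(r + 6)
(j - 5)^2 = j^2 - 10*j + 25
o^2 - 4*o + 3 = (o - 3)*(o - 1)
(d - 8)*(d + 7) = d^2 - d - 56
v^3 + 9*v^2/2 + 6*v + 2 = (v + 1/2)*(v + 2)^2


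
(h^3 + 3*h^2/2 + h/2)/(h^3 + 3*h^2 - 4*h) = (2*h^2 + 3*h + 1)/(2*(h^2 + 3*h - 4))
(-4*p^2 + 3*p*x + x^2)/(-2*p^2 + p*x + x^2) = (4*p + x)/(2*p + x)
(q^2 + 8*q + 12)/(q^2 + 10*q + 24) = (q + 2)/(q + 4)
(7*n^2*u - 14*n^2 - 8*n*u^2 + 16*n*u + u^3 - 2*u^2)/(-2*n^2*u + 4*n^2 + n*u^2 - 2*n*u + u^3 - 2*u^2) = (-7*n + u)/(2*n + u)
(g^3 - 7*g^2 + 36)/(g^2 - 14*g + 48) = (g^2 - g - 6)/(g - 8)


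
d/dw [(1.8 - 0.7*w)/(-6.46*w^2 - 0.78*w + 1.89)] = (-4.522*w^2 + 23.256*w + 0.0810000000000002)/(41.7316*w^4 + 10.0776*w^3 - 23.8104*w^2 - 2.9484*w + 3.5721)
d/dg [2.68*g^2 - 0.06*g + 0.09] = 5.36*g - 0.06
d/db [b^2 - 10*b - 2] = 2*b - 10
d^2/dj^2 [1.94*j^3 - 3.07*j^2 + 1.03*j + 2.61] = 11.64*j - 6.14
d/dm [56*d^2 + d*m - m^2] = d - 2*m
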